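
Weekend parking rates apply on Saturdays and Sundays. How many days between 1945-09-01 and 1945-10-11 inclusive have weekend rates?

12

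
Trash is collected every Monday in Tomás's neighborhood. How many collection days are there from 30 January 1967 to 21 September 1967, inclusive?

30 January 1967 is a Monday.
From 30 January 1967 to 21 September 1967 is 235 days inclusive.
235 = 7 × 33 + 4, so there are 33 full weeks plus 4 extra days.
Each full week contributes one Monday: 33 so far.
The 4 extra days are Monday, Tuesday, Wednesday, Thursday — 1 of them qualifies.
Total: 33 + 1 = 34.

34 Mondays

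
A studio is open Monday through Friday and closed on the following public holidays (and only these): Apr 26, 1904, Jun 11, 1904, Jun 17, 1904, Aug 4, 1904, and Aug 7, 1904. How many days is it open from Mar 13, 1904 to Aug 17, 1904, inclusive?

110

Mar 13, 1904 is a Sunday.
That's 158 days from start to end, counting both.
158 = 7 × 22 + 4, so there are 22 full weeks plus 4 extra days.
Each full week contributes 5 weekdays (Mon–Fri): 22 × 5 = 110.
The 4 extra days are Sun, Mon, Tue, Wed — 3 of them qualify.
Total: 110 + 3 = 113.
Holidays: Apr 26, 1904 (Tue); Jun 11, 1904 (Sat); Jun 17, 1904 (Fri); Aug 4, 1904 (Thu); Aug 7, 1904 (Sun).
3 of the 5 holidays fall on weekdays; the rest are weekends and were already excluded.
Business days: 113 − 3 = 110.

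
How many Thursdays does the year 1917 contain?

52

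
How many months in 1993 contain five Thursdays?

A month has five Thursdays exactly when Thursday falls within its first (length − 28) days.
Jan: 31 days, starts Fri → 5 of Fri, Sat, Sun
Feb: 28 days, starts Mon → 5 of (none)
Mar: 31 days, starts Mon → 5 of Mon, Tue, Wed
Apr: 30 days, starts Thu → 5 of Thu, Fri ✓
May: 31 days, starts Sat → 5 of Sat, Sun, Mon
Jun: 30 days, starts Tue → 5 of Tue, Wed
Jul: 31 days, starts Thu → 5 of Thu, Fri, Sat ✓
Aug: 31 days, starts Sun → 5 of Sun, Mon, Tue
Sep: 30 days, starts Wed → 5 of Wed, Thu ✓
Oct: 31 days, starts Fri → 5 of Fri, Sat, Sun
Nov: 30 days, starts Mon → 5 of Mon, Tue
Dec: 31 days, starts Wed → 5 of Wed, Thu, Fri ✓
Months with five Thursdays: Apr, Jul, Sep, Dec.

4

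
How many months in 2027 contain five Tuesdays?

4

A month has five Tuesdays exactly when Tuesday falls within its first (length − 28) days.
Jan: 31 days, starts Fri → 5 of Fri, Sat, Sun
Feb: 28 days, starts Mon → 5 of (none)
Mar: 31 days, starts Mon → 5 of Mon, Tue, Wed ✓
Apr: 30 days, starts Thu → 5 of Thu, Fri
May: 31 days, starts Sat → 5 of Sat, Sun, Mon
Jun: 30 days, starts Tue → 5 of Tue, Wed ✓
Jul: 31 days, starts Thu → 5 of Thu, Fri, Sat
Aug: 31 days, starts Sun → 5 of Sun, Mon, Tue ✓
Sep: 30 days, starts Wed → 5 of Wed, Thu
Oct: 31 days, starts Fri → 5 of Fri, Sat, Sun
Nov: 30 days, starts Mon → 5 of Mon, Tue ✓
Dec: 31 days, starts Wed → 5 of Wed, Thu, Fri
Months with five Tuesdays: Mar, Jun, Aug, Nov.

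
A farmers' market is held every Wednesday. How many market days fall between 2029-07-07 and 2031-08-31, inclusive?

112

2029-07-07 is a Saturday.
That's 786 days from start to end, counting both.
786 = 7 × 112 + 2, so there are 112 full weeks plus 2 extra days.
Each full week contributes one Wednesday: 112 so far.
The 2 extra days are Saturday, Sunday — none qualify.
Total: 112 + 0 = 112.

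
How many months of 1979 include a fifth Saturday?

A month has five Saturdays exactly when Saturday falls within its first (length − 28) days.
Jan: 31 days, starts Mon → 5 of Mon, Tue, Wed
Feb: 28 days, starts Thu → 5 of (none)
Mar: 31 days, starts Thu → 5 of Thu, Fri, Sat ✓
Apr: 30 days, starts Sun → 5 of Sun, Mon
May: 31 days, starts Tue → 5 of Tue, Wed, Thu
Jun: 30 days, starts Fri → 5 of Fri, Sat ✓
Jul: 31 days, starts Sun → 5 of Sun, Mon, Tue
Aug: 31 days, starts Wed → 5 of Wed, Thu, Fri
Sep: 30 days, starts Sat → 5 of Sat, Sun ✓
Oct: 31 days, starts Mon → 5 of Mon, Tue, Wed
Nov: 30 days, starts Thu → 5 of Thu, Fri
Dec: 31 days, starts Sat → 5 of Sat, Sun, Mon ✓
Months with five Saturdays: Mar, Jun, Sep, Dec.

4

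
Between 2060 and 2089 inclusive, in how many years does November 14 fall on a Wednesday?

Day of week of November 14 in each year:
2060: Sun, 2061: Mon, 2062: Tue, 2063: Wed ✓, 2064: Fri, 2065: Sat, 2066: Sun, 2067: Mon, 2068: Wed ✓, 2069: Thu, 2070: Fri, 2071: Sat, 2072: Mon, 2073: Tue, 2074: Wed ✓, 2075: Thu, 2076: Sat, 2077: Sun, 2078: Mon, 2079: Tue, 2080: Thu, 2081: Fri, 2082: Sat, 2083: Sun, 2084: Tue, 2085: Wed ✓, 2086: Thu, 2087: Fri, 2088: Sun, 2089: Mon
Wednesdays: 2063, 2068, 2074, 2085.

4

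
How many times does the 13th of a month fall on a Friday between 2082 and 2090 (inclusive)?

Friday-the-13ths by year:
2082: Feb, Mar, Nov
2083: Aug
2084: Oct
2085: Apr, Jul
2086: Sep, Dec
2087: Jun
2088: Feb, Aug
2089: May
2090: Jan, Oct

15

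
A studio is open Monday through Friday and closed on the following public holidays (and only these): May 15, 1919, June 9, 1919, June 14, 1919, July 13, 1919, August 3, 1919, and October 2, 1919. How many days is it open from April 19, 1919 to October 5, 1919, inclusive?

117 business days

April 19, 1919 is a Saturday.
The range spans 170 days (inclusive of both endpoints).
170 = 7 × 24 + 2, so there are 24 full weeks plus 2 extra days.
Each full week contributes 5 weekdays (Mon–Fri): 24 × 5 = 120.
The 2 extra days are Saturday, Sunday — none qualify.
Total: 120 + 0 = 120.
Holidays: May 15, 1919 (Thu); June 9, 1919 (Mon); June 14, 1919 (Sat); July 13, 1919 (Sun); August 3, 1919 (Sun); October 2, 1919 (Thu).
3 of the 6 holidays fall on weekdays; the rest are weekends and were already excluded.
Business days: 120 − 3 = 117.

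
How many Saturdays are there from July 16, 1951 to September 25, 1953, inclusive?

114 Saturdays

July 16, 1951 is a Monday.
From July 16, 1951 to September 25, 1953 is 803 days inclusive.
803 = 7 × 114 + 5, so there are 114 full weeks plus 5 extra days.
Each full week contributes one Saturday: 114 so far.
The 5 extra days are Mon, Tue, Wed, Thu, Fri — none qualify.
Total: 114 + 0 = 114.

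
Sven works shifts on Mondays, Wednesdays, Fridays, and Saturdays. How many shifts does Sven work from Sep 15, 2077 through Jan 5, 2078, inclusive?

Sep 15, 2077 is a Wednesday.
That's 113 days from start to end, counting both.
113 = 7 × 16 + 1, so there are 16 full weeks plus 1 extra day.
Each full week contributes 4 days from the set (Mon, Wed, Fri, Sat): 16 × 4 = 64.
The 1 extra day is Wednesday — 1 of them qualifies.
Total: 64 + 1 = 65.

65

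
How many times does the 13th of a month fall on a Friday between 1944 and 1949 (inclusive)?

9

Friday-the-13ths by year:
1944: Oct
1945: Apr, Jul
1946: Sep, Dec
1947: Jun
1948: Feb, Aug
1949: May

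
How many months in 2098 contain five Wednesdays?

A month has five Wednesdays exactly when Wednesday falls within its first (length − 28) days.
Jan: 31 days, starts Wed → 5 of Wed, Thu, Fri ✓
Feb: 28 days, starts Sat → 5 of (none)
Mar: 31 days, starts Sat → 5 of Sat, Sun, Mon
Apr: 30 days, starts Tue → 5 of Tue, Wed ✓
May: 31 days, starts Thu → 5 of Thu, Fri, Sat
Jun: 30 days, starts Sun → 5 of Sun, Mon
Jul: 31 days, starts Tue → 5 of Tue, Wed, Thu ✓
Aug: 31 days, starts Fri → 5 of Fri, Sat, Sun
Sep: 30 days, starts Mon → 5 of Mon, Tue
Oct: 31 days, starts Wed → 5 of Wed, Thu, Fri ✓
Nov: 30 days, starts Sat → 5 of Sat, Sun
Dec: 31 days, starts Mon → 5 of Mon, Tue, Wed ✓
Months with five Wednesdays: Jan, Apr, Jul, Oct, Dec.

5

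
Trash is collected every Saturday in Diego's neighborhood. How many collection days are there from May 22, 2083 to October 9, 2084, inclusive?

73

May 22, 2083 is a Saturday.
The range spans 507 days (inclusive of both endpoints).
507 = 7 × 72 + 3, so there are 72 full weeks plus 3 extra days.
Each full week contributes one Saturday: 72 so far.
The 3 extra days are Sat, Sun, Mon — 1 of them qualifies.
Total: 72 + 1 = 73.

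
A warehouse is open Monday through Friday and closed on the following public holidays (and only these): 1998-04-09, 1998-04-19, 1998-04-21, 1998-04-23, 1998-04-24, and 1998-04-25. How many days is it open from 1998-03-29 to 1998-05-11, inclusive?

27 working days

1998-03-29 is a Sunday.
That's 44 days from start to end, counting both.
44 = 7 × 6 + 2, so there are 6 full weeks plus 2 extra days.
Each full week contributes 5 weekdays (Mon–Fri): 6 × 5 = 30.
The 2 extra days are Sunday, Monday — 1 of them qualifies.
Total: 30 + 1 = 31.
Holidays: 1998-04-09 (Thu); 1998-04-19 (Sun); 1998-04-21 (Tue); 1998-04-23 (Thu); 1998-04-24 (Fri); 1998-04-25 (Sat).
4 of the 6 holidays fall on weekdays; the rest are weekends and were already excluded.
Business days: 31 − 4 = 27.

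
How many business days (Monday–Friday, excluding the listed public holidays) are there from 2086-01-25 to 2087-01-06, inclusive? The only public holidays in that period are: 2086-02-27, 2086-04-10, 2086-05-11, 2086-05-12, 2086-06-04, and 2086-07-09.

243

2086-01-25 is a Friday.
From 2086-01-25 to 2087-01-06 is 347 days inclusive.
347 = 7 × 49 + 4, so there are 49 full weeks plus 4 extra days.
Each full week contributes 5 weekdays (Mon–Fri): 49 × 5 = 245.
The 4 extra days are Fri, Sat, Sun, Mon — 2 of them qualify.
Total: 245 + 2 = 247.
Holidays: 2086-02-27 (Wed); 2086-04-10 (Wed); 2086-05-11 (Sat); 2086-05-12 (Sun); 2086-06-04 (Tue); 2086-07-09 (Tue).
4 of the 6 holidays fall on weekdays; the rest are weekends and were already excluded.
Business days: 247 − 4 = 243.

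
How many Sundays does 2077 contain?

52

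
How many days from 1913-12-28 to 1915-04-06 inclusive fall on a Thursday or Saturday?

1913-12-28 is a Sunday.
The range spans 465 days (inclusive of both endpoints).
465 = 7 × 66 + 3, so there are 66 full weeks plus 3 extra days.
Each full week contributes 2 days from the set (Thu, Sat): 66 × 2 = 132.
The 3 extra days are Sun, Mon, Tue — none qualify.
Total: 132 + 0 = 132.

132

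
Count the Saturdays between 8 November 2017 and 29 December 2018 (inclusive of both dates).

8 November 2017 is a Wednesday.
The range spans 417 days (inclusive of both endpoints).
417 = 7 × 59 + 4, so there are 59 full weeks plus 4 extra days.
Each full week contributes one Saturday: 59 so far.
The 4 extra days are Wednesday, Thursday, Friday, Saturday — 1 of them qualifies.
Total: 59 + 1 = 60.

60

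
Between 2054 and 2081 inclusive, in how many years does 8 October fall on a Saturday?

4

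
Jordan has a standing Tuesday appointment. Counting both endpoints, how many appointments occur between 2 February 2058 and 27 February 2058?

2 February 2058 is a Saturday.
That's 26 days from start to end, counting both.
26 = 7 × 3 + 5, so there are 3 full weeks plus 5 extra days.
Each full week contributes one Tuesday: 3 so far.
The 5 extra days are Saturday, Sunday, Monday, Tuesday, Wednesday — 1 of them qualifies.
Total: 3 + 1 = 4.

4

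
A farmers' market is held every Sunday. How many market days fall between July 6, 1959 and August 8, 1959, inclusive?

4 Sundays

July 6, 1959 is a Monday.
The range spans 34 days (inclusive of both endpoints).
34 = 7 × 4 + 6, so there are 4 full weeks plus 6 extra days.
Each full week contributes one Sunday: 4 so far.
The 6 extra days are Mon, Tue, Wed, Thu, Fri, Sat — none qualify.
Total: 4 + 0 = 4.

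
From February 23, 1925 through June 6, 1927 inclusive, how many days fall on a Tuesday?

119

February 23, 1925 is a Monday.
The range spans 834 days (inclusive of both endpoints).
834 = 7 × 119 + 1, so there are 119 full weeks plus 1 extra day.
Each full week contributes one Tuesday: 119 so far.
The 1 extra day is Monday — none qualify.
Total: 119 + 0 = 119.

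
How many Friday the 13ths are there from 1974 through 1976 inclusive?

Friday-the-13ths by year:
1974: Sep, Dec
1975: Jun
1976: Feb, Aug

5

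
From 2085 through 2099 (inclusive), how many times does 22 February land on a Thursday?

2

Day of week of February 22 in each year:
2085: Thu ✓, 2086: Fri, 2087: Sat, 2088: Sun, 2089: Tue, 2090: Wed, 2091: Thu ✓, 2092: Fri, 2093: Sun, 2094: Mon, 2095: Tue, 2096: Wed, 2097: Fri, 2098: Sat, 2099: Sun
Thursdays: 2085, 2091.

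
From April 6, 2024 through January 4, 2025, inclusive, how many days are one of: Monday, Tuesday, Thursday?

117

April 6, 2024 is a Saturday.
That's 274 days from start to end, counting both.
274 = 7 × 39 + 1, so there are 39 full weeks plus 1 extra day.
Each full week contributes 3 days from the set (Mon, Tue, Thu): 39 × 3 = 117.
The 1 extra day is Saturday — none qualify.
Total: 117 + 0 = 117.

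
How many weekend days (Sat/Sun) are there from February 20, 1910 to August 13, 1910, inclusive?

50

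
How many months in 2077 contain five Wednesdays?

A month has five Wednesdays exactly when Wednesday falls within its first (length − 28) days.
Jan: 31 days, starts Fri → 5 of Fri, Sat, Sun
Feb: 28 days, starts Mon → 5 of (none)
Mar: 31 days, starts Mon → 5 of Mon, Tue, Wed ✓
Apr: 30 days, starts Thu → 5 of Thu, Fri
May: 31 days, starts Sat → 5 of Sat, Sun, Mon
Jun: 30 days, starts Tue → 5 of Tue, Wed ✓
Jul: 31 days, starts Thu → 5 of Thu, Fri, Sat
Aug: 31 days, starts Sun → 5 of Sun, Mon, Tue
Sep: 30 days, starts Wed → 5 of Wed, Thu ✓
Oct: 31 days, starts Fri → 5 of Fri, Sat, Sun
Nov: 30 days, starts Mon → 5 of Mon, Tue
Dec: 31 days, starts Wed → 5 of Wed, Thu, Fri ✓
Months with five Wednesdays: Mar, Jun, Sep, Dec.

4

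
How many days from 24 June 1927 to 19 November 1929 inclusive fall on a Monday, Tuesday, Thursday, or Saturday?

503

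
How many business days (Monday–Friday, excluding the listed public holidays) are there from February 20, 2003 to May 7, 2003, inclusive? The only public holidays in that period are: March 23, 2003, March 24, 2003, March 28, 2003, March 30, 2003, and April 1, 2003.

February 20, 2003 is a Thursday.
That's 77 days from start to end, counting both.
77 = 7 × 11, so the span is exactly 11 full weeks.
Each full week contributes 5 weekdays (Mon–Fri): 11 × 5 = 55.
Total: 55.
Holidays: March 23, 2003 (Sun); March 24, 2003 (Mon); March 28, 2003 (Fri); March 30, 2003 (Sun); April 1, 2003 (Tue).
3 of the 5 holidays fall on weekdays; the rest are weekends and were already excluded.
Business days: 55 − 3 = 52.

52 business days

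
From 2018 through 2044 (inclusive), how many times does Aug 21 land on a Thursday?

Day of week of August 21 in each year:
2018: Tue, 2019: Wed, 2020: Fri, 2021: Sat, 2022: Sun, 2023: Mon, 2024: Wed, 2025: Thu ✓, 2026: Fri, 2027: Sat, 2028: Mon, 2029: Tue, 2030: Wed, 2031: Thu ✓, 2032: Sat, 2033: Sun, 2034: Mon, 2035: Tue, 2036: Thu ✓, 2037: Fri, 2038: Sat, 2039: Sun, 2040: Tue, 2041: Wed, 2042: Thu ✓, 2043: Fri, 2044: Sun
Thursdays: 2025, 2031, 2036, 2042.

4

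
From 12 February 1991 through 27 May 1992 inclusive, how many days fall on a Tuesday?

12 February 1991 is a Tuesday.
That's 471 days from start to end, counting both.
471 = 7 × 67 + 2, so there are 67 full weeks plus 2 extra days.
Each full week contributes one Tuesday: 67 so far.
The 2 extra days are Tuesday, Wednesday — 1 of them qualifies.
Total: 67 + 1 = 68.

68 Tuesdays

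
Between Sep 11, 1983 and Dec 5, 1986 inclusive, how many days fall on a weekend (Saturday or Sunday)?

337

Sep 11, 1983 is a Sunday.
The range spans 1182 days (inclusive of both endpoints).
1182 = 7 × 168 + 6, so there are 168 full weeks plus 6 extra days.
Each full week contributes 2 weekend days (Sat, Sun): 168 × 2 = 336.
The 6 extra days are Sun, Mon, Tue, Wed, Thu, Fri — 1 of them qualifies.
Total: 336 + 1 = 337.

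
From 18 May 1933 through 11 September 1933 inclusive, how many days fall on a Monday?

17

18 May 1933 is a Thursday.
The range spans 117 days (inclusive of both endpoints).
117 = 7 × 16 + 5, so there are 16 full weeks plus 5 extra days.
Each full week contributes one Monday: 16 so far.
The 5 extra days are Thursday, Friday, Saturday, Sunday, Monday — 1 of them qualifies.
Total: 16 + 1 = 17.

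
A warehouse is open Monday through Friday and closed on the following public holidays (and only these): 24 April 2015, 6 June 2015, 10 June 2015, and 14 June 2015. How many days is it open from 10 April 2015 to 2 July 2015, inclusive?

58

10 April 2015 is a Friday.
That's 84 days from start to end, counting both.
84 = 7 × 12, so the span is exactly 12 full weeks.
Each full week contributes 5 weekdays (Mon–Fri): 12 × 5 = 60.
Total: 60.
Holidays: 24 April 2015 (Fri); 6 June 2015 (Sat); 10 June 2015 (Wed); 14 June 2015 (Sun).
2 of the 4 holidays fall on weekdays; the rest are weekends and were already excluded.
Business days: 60 − 2 = 58.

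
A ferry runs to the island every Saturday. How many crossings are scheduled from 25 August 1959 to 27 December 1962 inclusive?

174 Saturdays

25 August 1959 is a Tuesday.
That's 1221 days from start to end, counting both.
1221 = 7 × 174 + 3, so there are 174 full weeks plus 3 extra days.
Each full week contributes one Saturday: 174 so far.
The 3 extra days are Tuesday, Wednesday, Thursday — none qualify.
Total: 174 + 0 = 174.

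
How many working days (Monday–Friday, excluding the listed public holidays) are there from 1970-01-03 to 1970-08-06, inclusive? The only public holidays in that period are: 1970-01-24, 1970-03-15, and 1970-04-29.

153 working days

1970-01-03 is a Saturday.
The range spans 216 days (inclusive of both endpoints).
216 = 7 × 30 + 6, so there are 30 full weeks plus 6 extra days.
Each full week contributes 5 weekdays (Mon–Fri): 30 × 5 = 150.
The 6 extra days are Sat, Sun, Mon, Tue, Wed, Thu — 4 of them qualify.
Total: 150 + 4 = 154.
Holidays: 1970-01-24 (Sat); 1970-03-15 (Sun); 1970-04-29 (Wed).
1 of the 3 holidays fall on weekdays; the rest are weekends and were already excluded.
Business days: 154 − 1 = 153.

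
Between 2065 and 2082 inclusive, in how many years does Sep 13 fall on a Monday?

Day of week of September 13 in each year:
2065: Sun, 2066: Mon ✓, 2067: Tue, 2068: Thu, 2069: Fri, 2070: Sat, 2071: Sun, 2072: Tue, 2073: Wed, 2074: Thu, 2075: Fri, 2076: Sun, 2077: Mon ✓, 2078: Tue, 2079: Wed, 2080: Fri, 2081: Sat, 2082: Sun
Mondays: 2066, 2077.

2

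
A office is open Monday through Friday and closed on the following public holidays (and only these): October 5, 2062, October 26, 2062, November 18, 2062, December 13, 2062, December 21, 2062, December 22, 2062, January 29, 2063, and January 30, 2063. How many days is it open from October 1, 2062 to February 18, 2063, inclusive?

93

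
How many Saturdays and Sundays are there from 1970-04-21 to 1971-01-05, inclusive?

74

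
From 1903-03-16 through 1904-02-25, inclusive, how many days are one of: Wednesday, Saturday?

99

1903-03-16 is a Monday.
That's 347 days from start to end, counting both.
347 = 7 × 49 + 4, so there are 49 full weeks plus 4 extra days.
Each full week contributes 2 days from the set (Wed, Sat): 49 × 2 = 98.
The 4 extra days are Mon, Tue, Wed, Thu — 1 of them qualifies.
Total: 98 + 1 = 99.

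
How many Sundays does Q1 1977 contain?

Jan 1, 1977 is a Saturday.
From Jan 1, 1977 to Mar 31, 1977 is 90 days inclusive.
90 = 7 × 12 + 6, so there are 12 full weeks plus 6 extra days.
Each full week contributes one Sunday: 12 so far.
The 6 extra days are Saturday, Sunday, Monday, Tuesday, Wednesday, Thursday — 1 of them qualifies.
Total: 12 + 1 = 13.

13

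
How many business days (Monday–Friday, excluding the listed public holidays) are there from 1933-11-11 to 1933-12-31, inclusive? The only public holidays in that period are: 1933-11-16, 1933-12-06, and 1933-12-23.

1933-11-11 is a Saturday.
From 1933-11-11 to 1933-12-31 is 51 days inclusive.
51 = 7 × 7 + 2, so there are 7 full weeks plus 2 extra days.
Each full week contributes 5 weekdays (Mon–Fri): 7 × 5 = 35.
The 2 extra days are Saturday, Sunday — none qualify.
Total: 35 + 0 = 35.
Holidays: 1933-11-16 (Thu); 1933-12-06 (Wed); 1933-12-23 (Sat).
2 of the 3 holidays fall on weekdays; the rest are weekends and were already excluded.
Business days: 35 − 2 = 33.

33 business days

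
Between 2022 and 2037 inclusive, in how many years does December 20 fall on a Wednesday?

Day of week of December 20 in each year:
2022: Tue, 2023: Wed ✓, 2024: Fri, 2025: Sat, 2026: Sun, 2027: Mon, 2028: Wed ✓, 2029: Thu, 2030: Fri, 2031: Sat, 2032: Mon, 2033: Tue, 2034: Wed ✓, 2035: Thu, 2036: Sat, 2037: Sun
Wednesdays: 2023, 2028, 2034.

3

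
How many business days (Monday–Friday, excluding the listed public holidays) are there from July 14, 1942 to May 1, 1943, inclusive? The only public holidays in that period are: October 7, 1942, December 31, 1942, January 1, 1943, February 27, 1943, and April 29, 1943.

July 14, 1942 is a Tuesday.
From July 14, 1942 to May 1, 1943 is 292 days inclusive.
292 = 7 × 41 + 5, so there are 41 full weeks plus 5 extra days.
Each full week contributes 5 weekdays (Mon–Fri): 41 × 5 = 205.
The 5 extra days are Tue, Wed, Thu, Fri, Sat — 4 of them qualify.
Total: 205 + 4 = 209.
Holidays: October 7, 1942 (Wed); December 31, 1942 (Thu); January 1, 1943 (Fri); February 27, 1943 (Sat); April 29, 1943 (Thu).
4 of the 5 holidays fall on weekdays; the rest are weekends and were already excluded.
Business days: 209 − 4 = 205.

205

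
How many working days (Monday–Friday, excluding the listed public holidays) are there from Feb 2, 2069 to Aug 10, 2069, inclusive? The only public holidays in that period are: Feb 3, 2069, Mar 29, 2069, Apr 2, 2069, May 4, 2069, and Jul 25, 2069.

132

Feb 2, 2069 is a Saturday.
From Feb 2, 2069 to Aug 10, 2069 is 190 days inclusive.
190 = 7 × 27 + 1, so there are 27 full weeks plus 1 extra day.
Each full week contributes 5 weekdays (Mon–Fri): 27 × 5 = 135.
The 1 extra day is Saturday — none qualify.
Total: 135 + 0 = 135.
Holidays: Feb 3, 2069 (Sun); Mar 29, 2069 (Fri); Apr 2, 2069 (Tue); May 4, 2069 (Sat); Jul 25, 2069 (Thu).
3 of the 5 holidays fall on weekdays; the rest are weekends and were already excluded.
Business days: 135 − 3 = 132.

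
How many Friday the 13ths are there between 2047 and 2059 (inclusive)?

21

Friday-the-13ths by year:
2047: Sep, Dec
2048: Mar, Nov
2049: Aug
2050: May
2051: Jan, Oct
2052: Sep, Dec
2053: Jun
2054: Feb, Mar, Nov
2055: Aug
2056: Oct
2057: Apr, Jul
2058: Sep, Dec
2059: Jun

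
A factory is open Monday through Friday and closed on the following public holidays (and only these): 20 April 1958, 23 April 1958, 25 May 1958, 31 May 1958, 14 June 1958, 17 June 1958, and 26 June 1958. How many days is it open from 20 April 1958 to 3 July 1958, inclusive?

51 working days

20 April 1958 is a Sunday.
That's 75 days from start to end, counting both.
75 = 7 × 10 + 5, so there are 10 full weeks plus 5 extra days.
Each full week contributes 5 weekdays (Mon–Fri): 10 × 5 = 50.
The 5 extra days are Sunday, Monday, Tuesday, Wednesday, Thursday — 4 of them qualify.
Total: 50 + 4 = 54.
Holidays: 20 April 1958 (Sun); 23 April 1958 (Wed); 25 May 1958 (Sun); 31 May 1958 (Sat); 14 June 1958 (Sat); 17 June 1958 (Tue); 26 June 1958 (Thu).
3 of the 7 holidays fall on weekdays; the rest are weekends and were already excluded.
Business days: 54 − 3 = 51.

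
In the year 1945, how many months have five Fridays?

A month has five Fridays exactly when Friday falls within its first (length − 28) days.
Jan: 31 days, starts Mon → 5 of Mon, Tue, Wed
Feb: 28 days, starts Thu → 5 of (none)
Mar: 31 days, starts Thu → 5 of Thu, Fri, Sat ✓
Apr: 30 days, starts Sun → 5 of Sun, Mon
May: 31 days, starts Tue → 5 of Tue, Wed, Thu
Jun: 30 days, starts Fri → 5 of Fri, Sat ✓
Jul: 31 days, starts Sun → 5 of Sun, Mon, Tue
Aug: 31 days, starts Wed → 5 of Wed, Thu, Fri ✓
Sep: 30 days, starts Sat → 5 of Sat, Sun
Oct: 31 days, starts Mon → 5 of Mon, Tue, Wed
Nov: 30 days, starts Thu → 5 of Thu, Fri ✓
Dec: 31 days, starts Sat → 5 of Sat, Sun, Mon
Months with five Fridays: Mar, Jun, Aug, Nov.

4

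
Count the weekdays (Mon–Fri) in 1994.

Jan 1, 1994 is a Saturday.
The range spans 365 days (inclusive of both endpoints).
365 = 7 × 52 + 1, so there are 52 full weeks plus 1 extra day.
Each full week contributes 5 weekdays (Mon–Fri): 52 × 5 = 260.
The 1 extra day is Sat — none qualify.
Total: 260 + 0 = 260.

260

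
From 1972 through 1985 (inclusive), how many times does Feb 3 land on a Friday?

2

Day of week of February 3 in each year:
1972: Thu, 1973: Sat, 1974: Sun, 1975: Mon, 1976: Tue, 1977: Thu, 1978: Fri ✓, 1979: Sat, 1980: Sun, 1981: Tue, 1982: Wed, 1983: Thu, 1984: Fri ✓, 1985: Sun
Fridays: 1978, 1984.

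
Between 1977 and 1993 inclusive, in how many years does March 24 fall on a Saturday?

3

Day of week of March 24 in each year:
1977: Thu, 1978: Fri, 1979: Sat ✓, 1980: Mon, 1981: Tue, 1982: Wed, 1983: Thu, 1984: Sat ✓, 1985: Sun, 1986: Mon, 1987: Tue, 1988: Thu, 1989: Fri, 1990: Sat ✓, 1991: Sun, 1992: Tue, 1993: Wed
Saturdays: 1979, 1984, 1990.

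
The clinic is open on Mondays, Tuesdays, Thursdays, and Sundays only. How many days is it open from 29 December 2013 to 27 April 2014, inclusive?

69

29 December 2013 is a Sunday.
That's 120 days from start to end, counting both.
120 = 7 × 17 + 1, so there are 17 full weeks plus 1 extra day.
Each full week contributes 4 days from the set (Mon, Tue, Thu, Sun): 17 × 4 = 68.
The 1 extra day is Sun — 1 of them qualifies.
Total: 68 + 1 = 69.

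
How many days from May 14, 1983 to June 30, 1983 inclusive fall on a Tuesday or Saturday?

May 14, 1983 is a Saturday.
The range spans 48 days (inclusive of both endpoints).
48 = 7 × 6 + 6, so there are 6 full weeks plus 6 extra days.
Each full week contributes 2 days from the set (Tue, Sat): 6 × 2 = 12.
The 6 extra days are Saturday, Sunday, Monday, Tuesday, Wednesday, Thursday — 2 of them qualify.
Total: 12 + 2 = 14.

14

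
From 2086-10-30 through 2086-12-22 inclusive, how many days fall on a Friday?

2086-10-30 is a Wednesday.
From 2086-10-30 to 2086-12-22 is 54 days inclusive.
54 = 7 × 7 + 5, so there are 7 full weeks plus 5 extra days.
Each full week contributes one Friday: 7 so far.
The 5 extra days are Wednesday, Thursday, Friday, Saturday, Sunday — 1 of them qualifies.
Total: 7 + 1 = 8.

8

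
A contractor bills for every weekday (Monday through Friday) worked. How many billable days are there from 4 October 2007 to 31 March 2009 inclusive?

389

4 October 2007 is a Thursday.
The range spans 545 days (inclusive of both endpoints).
545 = 7 × 77 + 6, so there are 77 full weeks plus 6 extra days.
Each full week contributes 5 weekdays (Mon–Fri): 77 × 5 = 385.
The 6 extra days are Thu, Fri, Sat, Sun, Mon, Tue — 4 of them qualify.
Total: 385 + 4 = 389.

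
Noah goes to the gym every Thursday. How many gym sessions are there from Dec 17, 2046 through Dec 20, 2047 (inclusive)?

53

Dec 17, 2046 is a Monday.
The range spans 369 days (inclusive of both endpoints).
369 = 7 × 52 + 5, so there are 52 full weeks plus 5 extra days.
Each full week contributes one Thursday: 52 so far.
The 5 extra days are Mon, Tue, Wed, Thu, Fri — 1 of them qualifies.
Total: 52 + 1 = 53.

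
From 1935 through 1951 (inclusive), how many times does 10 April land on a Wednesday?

3

Day of week of April 10 in each year:
1935: Wed ✓, 1936: Fri, 1937: Sat, 1938: Sun, 1939: Mon, 1940: Wed ✓, 1941: Thu, 1942: Fri, 1943: Sat, 1944: Mon, 1945: Tue, 1946: Wed ✓, 1947: Thu, 1948: Sat, 1949: Sun, 1950: Mon, 1951: Tue
Wednesdays: 1935, 1940, 1946.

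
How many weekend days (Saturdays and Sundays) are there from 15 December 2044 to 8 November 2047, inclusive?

302

15 December 2044 is a Thursday.
The range spans 1059 days (inclusive of both endpoints).
1059 = 7 × 151 + 2, so there are 151 full weeks plus 2 extra days.
Each full week contributes 2 weekend days (Sat, Sun): 151 × 2 = 302.
The 2 extra days are Thursday, Friday — none qualify.
Total: 302 + 0 = 302.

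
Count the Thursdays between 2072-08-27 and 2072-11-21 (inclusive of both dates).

2072-08-27 is a Saturday.
From 2072-08-27 to 2072-11-21 is 87 days inclusive.
87 = 7 × 12 + 3, so there are 12 full weeks plus 3 extra days.
Each full week contributes one Thursday: 12 so far.
The 3 extra days are Saturday, Sunday, Monday — none qualify.
Total: 12 + 0 = 12.

12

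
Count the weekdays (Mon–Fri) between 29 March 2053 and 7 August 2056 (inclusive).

876 weekdays

29 March 2053 is a Saturday.
From 29 March 2053 to 7 August 2056 is 1228 days inclusive.
1228 = 7 × 175 + 3, so there are 175 full weeks plus 3 extra days.
Each full week contributes 5 weekdays (Mon–Fri): 175 × 5 = 875.
The 3 extra days are Sat, Sun, Mon — 1 of them qualifies.
Total: 875 + 1 = 876.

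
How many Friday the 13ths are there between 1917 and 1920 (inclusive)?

Friday-the-13ths by year:
1917: Apr, Jul
1918: Sep, Dec
1919: Jun
1920: Feb, Aug

7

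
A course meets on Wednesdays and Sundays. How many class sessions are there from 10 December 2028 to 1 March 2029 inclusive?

10 December 2028 is a Sunday.
The range spans 82 days (inclusive of both endpoints).
82 = 7 × 11 + 5, so there are 11 full weeks plus 5 extra days.
Each full week contributes 2 days from the set (Wed, Sun): 11 × 2 = 22.
The 5 extra days are Sun, Mon, Tue, Wed, Thu — 2 of them qualify.
Total: 22 + 2 = 24.

24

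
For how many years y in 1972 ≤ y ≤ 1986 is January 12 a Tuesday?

1

Day of week of January 12 in each year:
1972: Wed, 1973: Fri, 1974: Sat, 1975: Sun, 1976: Mon, 1977: Wed, 1978: Thu, 1979: Fri, 1980: Sat, 1981: Mon, 1982: Tue ✓, 1983: Wed, 1984: Thu, 1985: Sat, 1986: Sun
Tuesdays: 1982.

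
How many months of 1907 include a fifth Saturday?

A month has five Saturdays exactly when Saturday falls within its first (length − 28) days.
Jan: 31 days, starts Tue → 5 of Tue, Wed, Thu
Feb: 28 days, starts Fri → 5 of (none)
Mar: 31 days, starts Fri → 5 of Fri, Sat, Sun ✓
Apr: 30 days, starts Mon → 5 of Mon, Tue
May: 31 days, starts Wed → 5 of Wed, Thu, Fri
Jun: 30 days, starts Sat → 5 of Sat, Sun ✓
Jul: 31 days, starts Mon → 5 of Mon, Tue, Wed
Aug: 31 days, starts Thu → 5 of Thu, Fri, Sat ✓
Sep: 30 days, starts Sun → 5 of Sun, Mon
Oct: 31 days, starts Tue → 5 of Tue, Wed, Thu
Nov: 30 days, starts Fri → 5 of Fri, Sat ✓
Dec: 31 days, starts Sun → 5 of Sun, Mon, Tue
Months with five Saturdays: Mar, Jun, Aug, Nov.

4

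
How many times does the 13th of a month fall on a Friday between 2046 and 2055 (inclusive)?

Friday-the-13ths by year:
2046: Apr, Jul
2047: Sep, Dec
2048: Mar, Nov
2049: Aug
2050: May
2051: Jan, Oct
2052: Sep, Dec
2053: Jun
2054: Feb, Mar, Nov
2055: Aug

17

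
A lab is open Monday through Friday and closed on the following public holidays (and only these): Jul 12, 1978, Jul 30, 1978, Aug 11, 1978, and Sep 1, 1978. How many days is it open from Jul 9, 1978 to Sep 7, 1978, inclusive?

Jul 9, 1978 is a Sunday.
That's 61 days from start to end, counting both.
61 = 7 × 8 + 5, so there are 8 full weeks plus 5 extra days.
Each full week contributes 5 weekdays (Mon–Fri): 8 × 5 = 40.
The 5 extra days are Sun, Mon, Tue, Wed, Thu — 4 of them qualify.
Total: 40 + 4 = 44.
Holidays: Jul 12, 1978 (Wed); Jul 30, 1978 (Sun); Aug 11, 1978 (Fri); Sep 1, 1978 (Fri).
3 of the 4 holidays fall on weekdays; the rest are weekends and were already excluded.
Business days: 44 − 3 = 41.

41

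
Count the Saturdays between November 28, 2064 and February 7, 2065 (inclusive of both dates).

11

November 28, 2064 is a Friday.
The range spans 72 days (inclusive of both endpoints).
72 = 7 × 10 + 2, so there are 10 full weeks plus 2 extra days.
Each full week contributes one Saturday: 10 so far.
The 2 extra days are Friday, Saturday — 1 of them qualifies.
Total: 10 + 1 = 11.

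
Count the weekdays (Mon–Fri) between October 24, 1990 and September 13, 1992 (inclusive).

493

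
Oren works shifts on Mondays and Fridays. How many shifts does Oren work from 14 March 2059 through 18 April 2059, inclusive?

11

14 March 2059 is a Friday.
That's 36 days from start to end, counting both.
36 = 7 × 5 + 1, so there are 5 full weeks plus 1 extra day.
Each full week contributes 2 days from the set (Mon, Fri): 5 × 2 = 10.
The 1 extra day is Friday — 1 of them qualifies.
Total: 10 + 1 = 11.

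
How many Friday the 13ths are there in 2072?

The 13th falls on a Friday when the month's 13th has weekday Fri.
Jan 13 is Wed; Feb 13 is Sat; Mar 13 is Sun; Apr 13 is Wed; May 13 is Fri ✓; Jun 13 is Mon; Jul 13 is Wed; Aug 13 is Sat; Sep 13 is Tue; Oct 13 is Thu; Nov 13 is Sun; Dec 13 is Tue.
Friday the 13ths: May.

1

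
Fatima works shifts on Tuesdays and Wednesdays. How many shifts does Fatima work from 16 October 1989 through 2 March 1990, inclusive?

16 October 1989 is a Monday.
From 16 October 1989 to 2 March 1990 is 138 days inclusive.
138 = 7 × 19 + 5, so there are 19 full weeks plus 5 extra days.
Each full week contributes 2 days from the set (Tue, Wed): 19 × 2 = 38.
The 5 extra days are Monday, Tuesday, Wednesday, Thursday, Friday — 2 of them qualify.
Total: 38 + 2 = 40.

40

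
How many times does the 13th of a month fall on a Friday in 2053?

The 13th falls on a Friday when the month's 13th has weekday Fri.
Jan 13 is Mon; Feb 13 is Thu; Mar 13 is Thu; Apr 13 is Sun; May 13 is Tue; Jun 13 is Fri ✓; Jul 13 is Sun; Aug 13 is Wed; Sep 13 is Sat; Oct 13 is Mon; Nov 13 is Thu; Dec 13 is Sat.
Friday the 13ths: Jun.

1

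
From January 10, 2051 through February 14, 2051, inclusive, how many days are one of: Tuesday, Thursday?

January 10, 2051 is a Tuesday.
From January 10, 2051 to February 14, 2051 is 36 days inclusive.
36 = 7 × 5 + 1, so there are 5 full weeks plus 1 extra day.
Each full week contributes 2 days from the set (Tue, Thu): 5 × 2 = 10.
The 1 extra day is Tue — 1 of them qualifies.
Total: 10 + 1 = 11.

11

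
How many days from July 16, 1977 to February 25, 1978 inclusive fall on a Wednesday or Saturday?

65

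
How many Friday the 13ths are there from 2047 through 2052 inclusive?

10

Friday-the-13ths by year:
2047: Sep, Dec
2048: Mar, Nov
2049: Aug
2050: May
2051: Jan, Oct
2052: Sep, Dec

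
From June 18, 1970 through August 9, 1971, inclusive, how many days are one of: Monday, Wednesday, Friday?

179

June 18, 1970 is a Thursday.
That's 418 days from start to end, counting both.
418 = 7 × 59 + 5, so there are 59 full weeks plus 5 extra days.
Each full week contributes 3 days from the set (Mon, Wed, Fri): 59 × 3 = 177.
The 5 extra days are Thu, Fri, Sat, Sun, Mon — 2 of them qualify.
Total: 177 + 2 = 179.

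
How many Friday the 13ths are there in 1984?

3

The 13th falls on a Friday when the month's 13th has weekday Fri.
Jan 13 is Fri ✓; Feb 13 is Mon; Mar 13 is Tue; Apr 13 is Fri ✓; May 13 is Sun; Jun 13 is Wed; Jul 13 is Fri ✓; Aug 13 is Mon; Sep 13 is Thu; Oct 13 is Sat; Nov 13 is Tue; Dec 13 is Thu.
Friday the 13ths: Jan, Apr, Jul.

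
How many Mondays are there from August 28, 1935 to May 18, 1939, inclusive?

194

August 28, 1935 is a Wednesday.
The range spans 1360 days (inclusive of both endpoints).
1360 = 7 × 194 + 2, so there are 194 full weeks plus 2 extra days.
Each full week contributes one Monday: 194 so far.
The 2 extra days are Wednesday, Thursday — none qualify.
Total: 194 + 0 = 194.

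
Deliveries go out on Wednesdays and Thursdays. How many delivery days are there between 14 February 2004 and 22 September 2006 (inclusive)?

272

14 February 2004 is a Saturday.
The range spans 952 days (inclusive of both endpoints).
952 = 7 × 136, so the span is exactly 136 full weeks.
Each full week contributes 2 days from the set (Wed, Thu): 136 × 2 = 272.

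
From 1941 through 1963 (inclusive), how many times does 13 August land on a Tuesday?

3

Day of week of August 13 in each year:
1941: Wed, 1942: Thu, 1943: Fri, 1944: Sun, 1945: Mon, 1946: Tue ✓, 1947: Wed, 1948: Fri, 1949: Sat, 1950: Sun, 1951: Mon, 1952: Wed, 1953: Thu, 1954: Fri, 1955: Sat, 1956: Mon, 1957: Tue ✓, 1958: Wed, 1959: Thu, 1960: Sat, 1961: Sun, 1962: Mon, 1963: Tue ✓
Tuesdays: 1946, 1957, 1963.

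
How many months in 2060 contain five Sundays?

A month has five Sundays exactly when Sunday falls within its first (length − 28) days.
Jan: 31 days, starts Thu → 5 of Thu, Fri, Sat
Feb: 29 days, starts Sun → 5 of Sun ✓
Mar: 31 days, starts Mon → 5 of Mon, Tue, Wed
Apr: 30 days, starts Thu → 5 of Thu, Fri
May: 31 days, starts Sat → 5 of Sat, Sun, Mon ✓
Jun: 30 days, starts Tue → 5 of Tue, Wed
Jul: 31 days, starts Thu → 5 of Thu, Fri, Sat
Aug: 31 days, starts Sun → 5 of Sun, Mon, Tue ✓
Sep: 30 days, starts Wed → 5 of Wed, Thu
Oct: 31 days, starts Fri → 5 of Fri, Sat, Sun ✓
Nov: 30 days, starts Mon → 5 of Mon, Tue
Dec: 31 days, starts Wed → 5 of Wed, Thu, Fri
Months with five Sundays: Feb, May, Aug, Oct.

4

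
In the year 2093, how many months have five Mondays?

A month has five Mondays exactly when Monday falls within its first (length − 28) days.
Jan: 31 days, starts Thu → 5 of Thu, Fri, Sat
Feb: 28 days, starts Sun → 5 of (none)
Mar: 31 days, starts Sun → 5 of Sun, Mon, Tue ✓
Apr: 30 days, starts Wed → 5 of Wed, Thu
May: 31 days, starts Fri → 5 of Fri, Sat, Sun
Jun: 30 days, starts Mon → 5 of Mon, Tue ✓
Jul: 31 days, starts Wed → 5 of Wed, Thu, Fri
Aug: 31 days, starts Sat → 5 of Sat, Sun, Mon ✓
Sep: 30 days, starts Tue → 5 of Tue, Wed
Oct: 31 days, starts Thu → 5 of Thu, Fri, Sat
Nov: 30 days, starts Sun → 5 of Sun, Mon ✓
Dec: 31 days, starts Tue → 5 of Tue, Wed, Thu
Months with five Mondays: Mar, Jun, Aug, Nov.

4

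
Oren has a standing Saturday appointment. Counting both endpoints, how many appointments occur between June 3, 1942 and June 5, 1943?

53 Saturdays

June 3, 1942 is a Wednesday.
The range spans 368 days (inclusive of both endpoints).
368 = 7 × 52 + 4, so there are 52 full weeks plus 4 extra days.
Each full week contributes one Saturday: 52 so far.
The 4 extra days are Wed, Thu, Fri, Sat — 1 of them qualifies.
Total: 52 + 1 = 53.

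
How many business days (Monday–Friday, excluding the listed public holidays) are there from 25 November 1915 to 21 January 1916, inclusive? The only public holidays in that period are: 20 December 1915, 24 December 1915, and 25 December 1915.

25 November 1915 is a Thursday.
The range spans 58 days (inclusive of both endpoints).
58 = 7 × 8 + 2, so there are 8 full weeks plus 2 extra days.
Each full week contributes 5 weekdays (Mon–Fri): 8 × 5 = 40.
The 2 extra days are Thursday, Friday — 2 of them qualify.
Total: 40 + 2 = 42.
Holidays: 20 December 1915 (Mon); 24 December 1915 (Fri); 25 December 1915 (Sat).
2 of the 3 holidays fall on weekdays; the rest are weekends and were already excluded.
Business days: 42 − 2 = 40.

40 business days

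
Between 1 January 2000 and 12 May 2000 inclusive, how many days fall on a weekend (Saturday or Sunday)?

38

1 January 2000 is a Saturday.
From 1 January 2000 to 12 May 2000 is 133 days inclusive.
133 = 7 × 19, so the span is exactly 19 full weeks.
Each full week contributes 2 weekend days (Sat, Sun): 19 × 2 = 38.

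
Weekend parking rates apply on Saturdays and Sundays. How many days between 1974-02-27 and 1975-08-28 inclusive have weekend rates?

1974-02-27 is a Wednesday.
That's 548 days from start to end, counting both.
548 = 7 × 78 + 2, so there are 78 full weeks plus 2 extra days.
Each full week contributes 2 weekend days (Sat, Sun): 78 × 2 = 156.
The 2 extra days are Wed, Thu — none qualify.
Total: 156 + 0 = 156.

156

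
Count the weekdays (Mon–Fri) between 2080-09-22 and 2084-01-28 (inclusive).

875 weekdays

2080-09-22 is a Sunday.
That's 1224 days from start to end, counting both.
1224 = 7 × 174 + 6, so there are 174 full weeks plus 6 extra days.
Each full week contributes 5 weekdays (Mon–Fri): 174 × 5 = 870.
The 6 extra days are Sun, Mon, Tue, Wed, Thu, Fri — 5 of them qualify.
Total: 870 + 5 = 875.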